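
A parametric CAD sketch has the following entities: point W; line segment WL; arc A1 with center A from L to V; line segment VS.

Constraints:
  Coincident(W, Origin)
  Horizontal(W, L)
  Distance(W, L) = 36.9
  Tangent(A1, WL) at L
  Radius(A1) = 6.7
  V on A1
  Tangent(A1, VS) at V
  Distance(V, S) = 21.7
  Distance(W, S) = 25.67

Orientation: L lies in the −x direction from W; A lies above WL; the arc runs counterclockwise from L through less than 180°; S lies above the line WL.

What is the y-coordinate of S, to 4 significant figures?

18.68

W is at the origin; W and L share the same y with |WL| = 36.9 and L on the −x side, so L = (-36.90, 0.000). A1 meets WL tangentially, so AL is at right angles to WL, so A = L + (0, 6.7) = (-36.90, 6.700). Since AV ⟂ VS (tangency), |AS| = √(6.7² + 21.7²) = 22.71 regardless of where V sits on A1. So S lies on both circle(W, 25.67) and circle(A, 22.71); the above-WL intersection is S = (-17.61, 18.68). V is the foot of the tangent from S: V = (-31.84, 2.304).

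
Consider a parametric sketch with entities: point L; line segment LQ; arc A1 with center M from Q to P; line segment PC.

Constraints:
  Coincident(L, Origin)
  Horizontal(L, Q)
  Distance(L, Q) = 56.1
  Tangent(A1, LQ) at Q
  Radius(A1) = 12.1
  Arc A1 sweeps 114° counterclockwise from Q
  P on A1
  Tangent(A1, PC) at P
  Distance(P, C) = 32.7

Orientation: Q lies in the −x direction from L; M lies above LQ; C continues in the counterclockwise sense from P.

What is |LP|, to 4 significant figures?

48.15

L is at the origin; LQ is horizontal with |LQ| = 56.1 and Q on the −x side, so Q = (-56.10, 0.000). A1 meets LQ tangentially, so MQ is at right angles to LQ, so M = Q + (0, 12.1) = (-56.10, 12.10). On A1, Q sits at bearing -90° from M; a 114° counterclockwise sweep puts P at bearing 24°, so P = M + 12.1·(cos 24°, sin 24°) = (-45.05, 17.02). Then |LP| = |P − L| = 48.15.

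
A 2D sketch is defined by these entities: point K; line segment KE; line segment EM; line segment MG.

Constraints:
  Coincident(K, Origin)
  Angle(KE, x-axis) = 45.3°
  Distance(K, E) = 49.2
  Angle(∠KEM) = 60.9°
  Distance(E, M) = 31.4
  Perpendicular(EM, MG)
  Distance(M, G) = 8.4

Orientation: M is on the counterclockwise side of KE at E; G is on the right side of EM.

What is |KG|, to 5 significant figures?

51.930

K is at the origin; KE runs at 45.3° with length 49.2, so E = 49.2·(cos 45.3°, sin 45.3°) = (34.607, 34.971). ∠KEM = 60.9°, so EM runs at 45.3° + (180° − 60.9°) = 164.40° from the x-axis; with |EM| = 31.4, M = E + 31.4·(cos 164.40°, sin 164.40°) = (4.3637, 43.415). EM ⟂ MG; with |MG| = 8.4 on the right of EM, G = M + 8.4·(0.26892, 0.96316) = (6.6226, 51.506). Then |KG| = |G − K| = 51.930.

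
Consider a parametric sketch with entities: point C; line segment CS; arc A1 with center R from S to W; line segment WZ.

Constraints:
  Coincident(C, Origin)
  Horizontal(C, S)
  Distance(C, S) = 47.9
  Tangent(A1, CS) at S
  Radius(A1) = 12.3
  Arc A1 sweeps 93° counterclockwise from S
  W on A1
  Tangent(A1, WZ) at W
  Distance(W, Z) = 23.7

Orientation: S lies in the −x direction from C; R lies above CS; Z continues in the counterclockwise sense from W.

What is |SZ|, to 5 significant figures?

38.240

On A1, S sits at bearing -90° from R; a 93° counterclockwise sweep puts W at bearing 3°, so W = R + 12.3·(cos 3°, sin 3°) = (-35.617, 12.944). The tangent condition forces RW to be normal to WZ, so WZ runs along (−sin 3°, cos 3°); with |WZ| = 23.7, Z = (-36.857, 36.611). Then |SZ| = |Z − S| = 38.240.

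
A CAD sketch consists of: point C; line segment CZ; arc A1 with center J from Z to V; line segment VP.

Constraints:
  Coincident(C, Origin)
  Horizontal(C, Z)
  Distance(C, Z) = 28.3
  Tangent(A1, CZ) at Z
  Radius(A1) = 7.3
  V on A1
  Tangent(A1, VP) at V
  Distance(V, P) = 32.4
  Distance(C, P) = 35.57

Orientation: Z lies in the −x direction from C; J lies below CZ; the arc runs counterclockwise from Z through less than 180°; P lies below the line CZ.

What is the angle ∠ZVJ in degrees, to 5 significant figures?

20.978°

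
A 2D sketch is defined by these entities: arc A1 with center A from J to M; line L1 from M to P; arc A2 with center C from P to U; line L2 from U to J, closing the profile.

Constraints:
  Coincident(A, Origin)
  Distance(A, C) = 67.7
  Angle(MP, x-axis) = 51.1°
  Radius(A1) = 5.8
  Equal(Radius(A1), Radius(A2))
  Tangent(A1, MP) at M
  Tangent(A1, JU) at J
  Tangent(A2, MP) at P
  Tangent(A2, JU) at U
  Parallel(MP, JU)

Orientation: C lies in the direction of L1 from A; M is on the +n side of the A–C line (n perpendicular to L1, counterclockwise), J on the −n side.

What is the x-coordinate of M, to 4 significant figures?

-4.514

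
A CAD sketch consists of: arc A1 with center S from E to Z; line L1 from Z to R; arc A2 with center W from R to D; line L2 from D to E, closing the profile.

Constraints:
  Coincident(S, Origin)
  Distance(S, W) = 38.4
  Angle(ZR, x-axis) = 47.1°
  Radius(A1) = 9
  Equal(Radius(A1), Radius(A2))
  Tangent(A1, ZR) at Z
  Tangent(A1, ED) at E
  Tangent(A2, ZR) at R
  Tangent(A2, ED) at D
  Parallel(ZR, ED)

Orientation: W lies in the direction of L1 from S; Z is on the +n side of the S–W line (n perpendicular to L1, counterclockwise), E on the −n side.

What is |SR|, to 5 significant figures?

39.441

The slot axis is L1's direction at 47.1°, so u = (cos 47.1°, sin 47.1°) = (0.68072, 0.73254) and n = (−sin 47.1°, cos 47.1°) = (-0.73254, 0.68072). S is at the origin and W lies 38.4 along u from S, so W = 38.4·u = (26.140, 28.130). Tangency of A1 to both parallel lines with radius 9.0 puts Z and E at S ± 9.0·n: Z = (-6.5929, 6.1265), E = (6.5929, -6.1265). Equal radii place R and D the same way about W: R = W + 9.0·n = (19.547, 34.256), D = W − 9.0·n = (32.733, 22.003). Then |SR| = |R − S| = 39.441.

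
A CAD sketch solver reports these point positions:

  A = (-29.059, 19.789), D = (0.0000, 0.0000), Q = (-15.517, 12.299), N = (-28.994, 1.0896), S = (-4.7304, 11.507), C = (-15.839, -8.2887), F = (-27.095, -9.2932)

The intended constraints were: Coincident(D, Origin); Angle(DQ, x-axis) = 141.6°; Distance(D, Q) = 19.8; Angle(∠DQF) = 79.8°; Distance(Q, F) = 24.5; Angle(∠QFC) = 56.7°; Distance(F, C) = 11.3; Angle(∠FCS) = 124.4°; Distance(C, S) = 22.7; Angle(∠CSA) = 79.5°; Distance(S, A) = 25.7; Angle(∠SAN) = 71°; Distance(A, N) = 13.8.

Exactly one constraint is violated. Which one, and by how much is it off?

Distance(A, N) = 13.8 — off by 4.90.

D = (0.00, 0.00) ✓; DQ at 141.6° ✓; |DQ| = 19.80 ✓; ∠DQF = 79.80° ✓; |QF| = 24.50 ✓; ∠QFC = 56.70° ✓; |FC| = 11.30 ✓; ∠FCS = 124.4° ✓; |CS| = 22.70 ✓; ∠CSA = 79.50° ✓; |SA| = 25.70 ✓; ∠SAN = 71.00° ✓; |AN| = 18.70 ✗.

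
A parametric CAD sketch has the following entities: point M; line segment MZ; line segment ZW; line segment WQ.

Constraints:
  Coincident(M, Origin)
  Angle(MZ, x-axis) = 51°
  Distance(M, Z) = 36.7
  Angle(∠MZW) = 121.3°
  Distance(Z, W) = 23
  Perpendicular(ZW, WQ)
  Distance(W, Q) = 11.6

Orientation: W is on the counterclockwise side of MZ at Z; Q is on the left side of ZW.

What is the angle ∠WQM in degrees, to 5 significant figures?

115.16°

∠MZW = 121.3°, so ZW runs at 51.0° + (180° − 121.3°) = 109.70° from the x-axis; with |ZW| = 23.0, W = Z + 23.0·(cos 109.70°, sin 109.70°) = (15.343, 50.175). The perpendicularity gives WQ at right angles to ZW; with |WQ| = 11.6 on the left of ZW, Q = W + 11.6·(-0.94147, -0.33710) = (4.4218, 46.265). Then cos ∠WQM = QW·QM / (|QW||QM|), giving 115.16°.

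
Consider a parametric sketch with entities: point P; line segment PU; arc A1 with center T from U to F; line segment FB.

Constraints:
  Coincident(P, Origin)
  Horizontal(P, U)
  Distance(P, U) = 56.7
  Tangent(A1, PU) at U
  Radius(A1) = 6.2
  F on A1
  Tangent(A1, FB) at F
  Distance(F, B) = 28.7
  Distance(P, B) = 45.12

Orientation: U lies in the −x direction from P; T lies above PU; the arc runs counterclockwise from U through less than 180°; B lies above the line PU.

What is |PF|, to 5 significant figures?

51.547

Checks: |TF| = 6.200 ✓; ∠(TF, FB) = 90.00° ✓; |FB| = 28.70 ✓; |PB| = 45.12 ✓.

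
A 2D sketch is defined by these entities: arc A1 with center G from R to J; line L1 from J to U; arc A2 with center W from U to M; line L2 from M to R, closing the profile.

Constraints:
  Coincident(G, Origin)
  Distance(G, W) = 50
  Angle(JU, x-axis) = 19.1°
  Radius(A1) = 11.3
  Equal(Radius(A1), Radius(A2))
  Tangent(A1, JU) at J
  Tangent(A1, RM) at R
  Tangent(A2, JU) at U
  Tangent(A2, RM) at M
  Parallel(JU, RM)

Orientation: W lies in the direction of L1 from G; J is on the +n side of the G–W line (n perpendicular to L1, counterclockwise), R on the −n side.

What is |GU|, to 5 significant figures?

51.261

The slot axis is L1's direction at 19.1°, so u = (cos 19.1°, sin 19.1°) = (0.94495, 0.32722) and n = (−sin 19.1°, cos 19.1°) = (-0.32722, 0.94495). G is at the origin and W lies 50.0 along u from G, so W = 50.0·u = (47.247, 16.361). Tangency of A1 to both parallel lines with radius 11.3 puts J and R at G ± 11.3·n: J = (-3.6976, 10.678), R = (3.6976, -10.678). Equal radii place U and M the same way about W: U = W + 11.3·n = (43.550, 27.039), M = W − 11.3·n = (50.945, 5.6830). Then |GU| = |U − G| = 51.261.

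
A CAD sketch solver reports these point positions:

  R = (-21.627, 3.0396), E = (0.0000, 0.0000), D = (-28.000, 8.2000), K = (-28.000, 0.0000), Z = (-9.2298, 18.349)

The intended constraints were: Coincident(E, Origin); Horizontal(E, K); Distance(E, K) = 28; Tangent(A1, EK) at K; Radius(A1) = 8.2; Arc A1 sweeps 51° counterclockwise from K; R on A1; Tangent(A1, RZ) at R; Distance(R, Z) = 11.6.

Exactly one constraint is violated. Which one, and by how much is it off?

Distance(R, Z) = 11.6 — off by 8.10.

E = (0.00, 0.00) ✓; E.y = 0.00, K.y = 0.00 ✓; |EK| = 28.00 ✓; ∠(DK, KE) = 90.00° ✓; |DK| = 8.200 ✓; bearing(D→R) − bearing(D→K) = 51.00° ✓; |DR| = 8.200 ✓; ∠(DR, RZ) = 90.00° ✓; |RZ| = 19.70 ✗.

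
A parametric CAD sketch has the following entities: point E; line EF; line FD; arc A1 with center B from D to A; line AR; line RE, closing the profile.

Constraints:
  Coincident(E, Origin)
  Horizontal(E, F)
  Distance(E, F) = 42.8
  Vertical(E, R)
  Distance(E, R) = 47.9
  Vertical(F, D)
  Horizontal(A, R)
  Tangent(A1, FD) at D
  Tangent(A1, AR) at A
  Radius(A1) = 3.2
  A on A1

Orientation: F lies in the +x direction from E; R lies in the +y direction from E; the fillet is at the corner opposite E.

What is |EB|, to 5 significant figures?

59.718

E and R share the same x with |ER| = 47.9 and R on the +y side, so R = (0.0000, 47.900). The virtual corner opposite E is at (42.800, 47.900). Tangency of A1 to FD means the radius BD is perpendicular to FD and the tangent condition forces BA to be normal to AR, with radius 3.2, so the center B sits 3.2 in from both sides at B = (39.600, 44.700). Then |EB| = |B − E| = 59.718.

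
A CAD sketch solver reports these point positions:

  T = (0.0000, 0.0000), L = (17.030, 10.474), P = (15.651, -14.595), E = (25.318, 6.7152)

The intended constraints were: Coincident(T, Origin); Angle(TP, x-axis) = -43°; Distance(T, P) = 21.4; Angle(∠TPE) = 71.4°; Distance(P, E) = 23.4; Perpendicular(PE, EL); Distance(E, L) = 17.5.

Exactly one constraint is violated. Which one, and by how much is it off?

Distance(E, L) = 17.5 — off by 8.40.

T = (0.00, 0.00) ✓; TP at -43.00° ✓; |TP| = 21.40 ✓; ∠TPE = 71.40° ✓; |PE| = 23.40 ✓; ∠(PE, EL) = 90.01° ✓; |EL| = 9.101 ✗.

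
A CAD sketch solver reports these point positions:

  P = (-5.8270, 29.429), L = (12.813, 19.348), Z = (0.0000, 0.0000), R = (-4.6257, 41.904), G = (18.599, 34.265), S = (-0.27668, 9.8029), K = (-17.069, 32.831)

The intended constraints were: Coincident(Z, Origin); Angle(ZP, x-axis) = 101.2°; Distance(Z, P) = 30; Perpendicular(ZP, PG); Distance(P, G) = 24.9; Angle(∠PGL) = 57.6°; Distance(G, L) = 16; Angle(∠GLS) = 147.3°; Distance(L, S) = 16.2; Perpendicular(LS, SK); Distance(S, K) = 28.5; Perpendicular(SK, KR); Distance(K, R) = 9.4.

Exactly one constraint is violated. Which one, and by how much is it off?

Distance(K, R) = 9.4 — off by 6.00.

Z = (0.00, 0.00) ✓; ZP at 101.2° ✓; |ZP| = 30.00 ✓; ∠(ZP, PG) = 90.00° ✓; |PG| = 24.90 ✓; ∠PGL = 57.60° ✓; |GL| = 16.00 ✓; ∠GLS = 147.3° ✓; |LS| = 16.20 ✓; ∠(LS, SK) = 90.00° ✓; |SK| = 28.50 ✓; ∠(SK, KR) = 90.00° ✓; |KR| = 15.40 ✗.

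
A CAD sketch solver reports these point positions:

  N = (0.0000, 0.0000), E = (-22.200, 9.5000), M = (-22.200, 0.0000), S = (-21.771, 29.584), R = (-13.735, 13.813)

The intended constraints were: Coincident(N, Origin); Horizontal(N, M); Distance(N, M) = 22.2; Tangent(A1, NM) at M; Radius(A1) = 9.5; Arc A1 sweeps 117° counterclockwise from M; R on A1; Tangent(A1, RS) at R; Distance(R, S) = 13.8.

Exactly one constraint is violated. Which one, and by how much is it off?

Distance(R, S) = 13.8 — off by 3.90.

N = (0.00, 0.00) ✓; N.y = 0.00, M.y = 0.00 ✓; |NM| = 22.20 ✓; ∠(EM, MN) = 90.00° ✓; |EM| = 9.500 ✓; bearing(E→R) − bearing(E→M) = 117.0° ✓; |ER| = 9.500 ✓; ∠(ER, RS) = 90.00° ✓; |RS| = 17.70 ✗.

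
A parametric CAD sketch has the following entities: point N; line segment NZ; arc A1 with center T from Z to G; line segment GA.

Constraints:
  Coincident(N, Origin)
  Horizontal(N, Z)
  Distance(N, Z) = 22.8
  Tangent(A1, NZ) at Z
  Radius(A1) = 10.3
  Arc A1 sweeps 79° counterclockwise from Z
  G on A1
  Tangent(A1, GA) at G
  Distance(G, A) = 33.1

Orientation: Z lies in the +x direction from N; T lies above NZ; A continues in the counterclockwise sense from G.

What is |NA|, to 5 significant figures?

56.617

On A1, Z sits at bearing -90° from T; a 79° counterclockwise sweep puts G at bearing -11°, so G = T + 10.3·(cos -11°, sin -11°) = (32.911, 8.3347). Tangency of A1 to GA means the radius TG is perpendicular to GA, so GA runs along (−sin -11°, cos -11°); with |GA| = 33.1, A = (39.227, 40.827). Then |NA| = |A − N| = 56.617.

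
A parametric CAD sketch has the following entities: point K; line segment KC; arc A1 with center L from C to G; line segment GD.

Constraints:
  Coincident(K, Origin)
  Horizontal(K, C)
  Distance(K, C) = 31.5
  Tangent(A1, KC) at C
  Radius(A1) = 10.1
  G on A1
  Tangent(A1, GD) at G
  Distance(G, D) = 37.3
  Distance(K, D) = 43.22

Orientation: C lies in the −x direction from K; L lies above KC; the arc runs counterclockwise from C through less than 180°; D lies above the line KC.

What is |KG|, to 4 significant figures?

22.98

K is at the origin; KC is horizontal with |KC| = 31.5 and C on the −x side, so C = (-31.50, 0.000). A1 meets KC tangentially, so LC is at right angles to KC, so L = C + (0, 10.1) = (-31.50, 10.10). Since LG ⟂ GD (tangency), |LD| = √(10.1² + 37.3²) = 38.64 regardless of where G sits on A1. So D lies on both circle(K, 43.22) and circle(L, 38.64); the above-KC intersection is D = (-9.821, 42.09). G is the foot of the tangent from D: G = (-21.95, 6.816).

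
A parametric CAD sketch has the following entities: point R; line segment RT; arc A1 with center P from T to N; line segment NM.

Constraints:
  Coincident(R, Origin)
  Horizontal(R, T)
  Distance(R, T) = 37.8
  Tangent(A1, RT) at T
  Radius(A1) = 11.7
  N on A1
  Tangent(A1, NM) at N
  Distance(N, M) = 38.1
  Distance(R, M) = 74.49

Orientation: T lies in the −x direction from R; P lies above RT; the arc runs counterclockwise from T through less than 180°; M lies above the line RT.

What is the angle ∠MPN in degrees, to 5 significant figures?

72.929°

Checks: |PN| = 11.70 ✓; ∠(PN, NM) = 90.00° ✓; |NM| = 38.10 ✓; |RM| = 74.49 ✓.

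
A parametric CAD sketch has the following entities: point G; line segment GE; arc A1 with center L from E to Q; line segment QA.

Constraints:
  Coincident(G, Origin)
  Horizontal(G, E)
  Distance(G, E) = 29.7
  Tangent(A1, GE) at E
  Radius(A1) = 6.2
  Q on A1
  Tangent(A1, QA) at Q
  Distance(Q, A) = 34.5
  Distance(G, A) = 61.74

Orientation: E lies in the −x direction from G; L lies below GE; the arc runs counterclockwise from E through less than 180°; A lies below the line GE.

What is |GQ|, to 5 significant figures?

35.241

Checks: ∠(LE, EG) = 90.00° ✓; |LE| = 6.200 ✓; |LQ| = 6.200 ✓; ∠(LQ, QA) = 90.00° ✓; |QA| = 34.50 ✓; |GA| = 61.74 ✓.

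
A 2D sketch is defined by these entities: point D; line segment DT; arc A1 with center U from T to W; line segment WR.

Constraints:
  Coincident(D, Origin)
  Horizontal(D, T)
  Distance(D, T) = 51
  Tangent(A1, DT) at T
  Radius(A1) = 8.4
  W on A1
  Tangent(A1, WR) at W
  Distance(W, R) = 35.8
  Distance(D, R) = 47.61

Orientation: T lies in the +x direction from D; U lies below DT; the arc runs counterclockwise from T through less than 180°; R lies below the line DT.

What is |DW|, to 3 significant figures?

43.6

Checks: |UT| = 8.400 ✓; |UW| = 8.400 ✓; ∠(UW, WR) = 90.00° ✓; |WR| = 35.80 ✓; |DR| = 47.61 ✓.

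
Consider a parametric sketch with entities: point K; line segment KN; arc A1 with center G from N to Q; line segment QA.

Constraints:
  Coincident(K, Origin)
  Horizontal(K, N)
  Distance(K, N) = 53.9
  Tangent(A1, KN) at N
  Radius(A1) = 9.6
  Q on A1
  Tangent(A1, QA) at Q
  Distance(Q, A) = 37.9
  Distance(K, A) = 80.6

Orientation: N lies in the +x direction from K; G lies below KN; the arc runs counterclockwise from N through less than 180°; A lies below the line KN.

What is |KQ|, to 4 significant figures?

48.00

Checks: ∠(GN, NK) = 90.00° ✓; |GN| = 9.600 ✓; |GQ| = 9.600 ✓; ∠(GQ, QA) = 90.00° ✓; |QA| = 37.90 ✓; |KA| = 80.60 ✓.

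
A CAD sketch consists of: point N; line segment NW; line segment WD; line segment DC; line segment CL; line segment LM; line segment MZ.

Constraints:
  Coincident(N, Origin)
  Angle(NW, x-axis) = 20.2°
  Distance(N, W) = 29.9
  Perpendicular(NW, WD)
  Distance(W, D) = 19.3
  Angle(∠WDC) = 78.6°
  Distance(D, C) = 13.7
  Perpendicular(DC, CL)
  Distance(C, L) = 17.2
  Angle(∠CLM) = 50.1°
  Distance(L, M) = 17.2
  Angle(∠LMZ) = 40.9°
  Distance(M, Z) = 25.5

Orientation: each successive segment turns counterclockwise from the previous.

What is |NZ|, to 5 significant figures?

10.191

N is at the origin; NW runs at 20.2° with length 29.9, so W = (28.061, 10.324). NW is perpendicular to WD, so WD runs at 110.20°; with |WD| = 19.3, D = (21.397, 28.437). ∠WDC = 78.6° gives DC at -148.40° from the x-axis; with |DC| = 13.7, C = (9.7280, 21.259). DC is perpendicular to CL, so CL runs at -58.400°; with |CL| = 17.2, L = (18.741, 6.6090). ∠CLM = 50.1° gives LM at 71.500° from the x-axis; with |LM| = 17.2, M = (24.198, 22.920). ∠LMZ = 40.9° gives MZ at -149.40° from the x-axis; with |MZ| = 25.5, Z = (2.2493, 9.9396). Then |NZ| = |Z − N| = 10.191.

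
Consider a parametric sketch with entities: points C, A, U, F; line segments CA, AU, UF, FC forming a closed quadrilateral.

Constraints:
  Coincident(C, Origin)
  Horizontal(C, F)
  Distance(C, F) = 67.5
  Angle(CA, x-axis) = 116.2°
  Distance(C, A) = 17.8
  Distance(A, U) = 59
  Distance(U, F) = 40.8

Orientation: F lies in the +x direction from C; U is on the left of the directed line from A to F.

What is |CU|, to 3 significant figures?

59.6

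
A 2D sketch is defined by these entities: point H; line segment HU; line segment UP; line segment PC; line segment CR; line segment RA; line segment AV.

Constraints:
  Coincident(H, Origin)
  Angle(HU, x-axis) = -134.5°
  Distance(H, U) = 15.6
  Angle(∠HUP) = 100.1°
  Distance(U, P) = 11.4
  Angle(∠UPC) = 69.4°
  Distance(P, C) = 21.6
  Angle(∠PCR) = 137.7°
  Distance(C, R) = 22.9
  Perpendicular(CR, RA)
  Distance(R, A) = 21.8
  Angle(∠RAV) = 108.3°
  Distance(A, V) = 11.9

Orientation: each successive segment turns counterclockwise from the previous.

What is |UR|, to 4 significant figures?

34.85

H is at the origin; HU runs at -134.5° with length 15.6, so U = (-10.93, -11.13). ∠HUP = 100.1° gives UP at -54.60° from the x-axis; with |UP| = 11.4, P = (-4.330, -20.42). ∠UPC = 69.4° gives PC at 56.00° from the x-axis; with |PC| = 21.6, C = (7.748, -2.512). ∠PCR = 137.7° gives CR at 98.30° from the x-axis; with |CR| = 22.9, R = (4.442, 20.15). Then |UR| = |R − U| = 34.85.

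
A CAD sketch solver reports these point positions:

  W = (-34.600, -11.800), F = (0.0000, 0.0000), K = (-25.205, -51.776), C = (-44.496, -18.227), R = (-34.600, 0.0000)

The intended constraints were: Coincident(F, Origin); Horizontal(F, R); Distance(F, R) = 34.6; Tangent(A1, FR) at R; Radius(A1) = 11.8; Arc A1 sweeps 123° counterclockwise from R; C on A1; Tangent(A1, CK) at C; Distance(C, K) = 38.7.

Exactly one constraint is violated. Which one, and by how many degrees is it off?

Tangent(A1, CK) at C — off by 3.10°.

F = (0.00, 0.00) ✓; F.y = 0.00, R.y = 0.00 ✓; |FR| = 34.60 ✓; ∠(WR, RF) = 90.00° ✓; |WR| = 11.80 ✓; bearing(W→C) − bearing(W→R) = 123.0° ✓; |WC| = 11.80 ✓; ∠(WC, CK) = 93.10° ✗; |CK| = 38.70 ✓.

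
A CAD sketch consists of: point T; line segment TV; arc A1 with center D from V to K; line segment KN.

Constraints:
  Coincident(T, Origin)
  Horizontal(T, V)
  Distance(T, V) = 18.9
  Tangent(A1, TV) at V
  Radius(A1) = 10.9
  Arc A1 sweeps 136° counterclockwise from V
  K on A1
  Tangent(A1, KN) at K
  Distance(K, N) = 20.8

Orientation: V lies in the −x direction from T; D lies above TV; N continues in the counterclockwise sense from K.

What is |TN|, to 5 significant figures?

42.341

T is at the origin; TV is horizontal with |TV| = 18.9 and V on the −x side, so V = (-18.900, 0.0000). Tangency of A1 to TV means the radius DV is perpendicular to TV, so D = V + (0, 10.9) = (-18.900, 10.900). On A1, V sits at bearing -90° from D; a 136° counterclockwise sweep puts K at bearing 46°, so K = D + 10.9·(cos 46°, sin 46°) = (-11.328, 18.741). A1 meets KN tangentially, so DK is at right angles to KN, so KN runs along (−sin 46°, cos 46°); with |KN| = 20.8, N = (-26.290, 33.190). Then |TN| = |N − T| = 42.341.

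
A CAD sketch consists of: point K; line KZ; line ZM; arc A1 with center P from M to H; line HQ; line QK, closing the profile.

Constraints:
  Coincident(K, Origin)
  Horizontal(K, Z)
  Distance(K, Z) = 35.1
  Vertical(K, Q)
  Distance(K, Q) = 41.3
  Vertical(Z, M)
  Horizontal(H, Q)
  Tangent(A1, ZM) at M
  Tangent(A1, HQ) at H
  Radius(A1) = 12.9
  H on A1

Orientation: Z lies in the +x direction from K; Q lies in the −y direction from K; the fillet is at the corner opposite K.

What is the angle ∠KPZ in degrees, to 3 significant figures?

62.4°

K and Q share the same x with |KQ| = 41.3 and Q on the −y side, so Q = (0.00, -41.3). The virtual corner opposite K is at (35.1, -41.3). A1 meets ZM tangentially, so PM is at right angles to ZM and tangency of A1 to HQ means the radius PH is perpendicular to HQ, with radius 12.9, so the center P sits 12.9 in from both sides at P = (22.2, -28.4). Then cos ∠KPZ = PK·PZ / (|PK||PZ|), giving 62.4°.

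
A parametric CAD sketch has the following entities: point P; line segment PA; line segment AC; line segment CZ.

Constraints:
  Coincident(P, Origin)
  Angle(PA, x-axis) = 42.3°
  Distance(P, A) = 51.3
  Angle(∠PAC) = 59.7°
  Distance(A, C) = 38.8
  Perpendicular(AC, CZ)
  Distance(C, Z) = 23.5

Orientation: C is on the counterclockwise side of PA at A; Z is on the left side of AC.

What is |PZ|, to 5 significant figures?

24.478

∠PAC = 59.7°, so AC runs at 42.3° + (180° − 59.7°) = 162.60° from the x-axis; with |AC| = 38.8, C = A + 38.8·(cos 162.60°, sin 162.60°) = (0.91855, 46.128). The perpendicularity gives CZ at right angles to AC; with |CZ| = 23.5 on the left of AC, Z = C + 23.5·(-0.29904, -0.95424) = (-6.1089, 23.704). Then |PZ| = |Z − P| = 24.478.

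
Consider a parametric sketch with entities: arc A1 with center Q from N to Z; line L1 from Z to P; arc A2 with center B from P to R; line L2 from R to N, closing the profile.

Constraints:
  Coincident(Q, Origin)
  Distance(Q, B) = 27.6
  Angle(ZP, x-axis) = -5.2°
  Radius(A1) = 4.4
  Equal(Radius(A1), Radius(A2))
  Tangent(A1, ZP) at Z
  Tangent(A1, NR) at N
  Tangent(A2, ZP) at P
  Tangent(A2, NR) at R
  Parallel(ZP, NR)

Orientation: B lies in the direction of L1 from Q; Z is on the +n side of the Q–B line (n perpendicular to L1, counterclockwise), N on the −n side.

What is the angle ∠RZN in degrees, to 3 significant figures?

72.3°

The slot axis is L1's direction at -5.2°, so u = (cos -5.2°, sin -5.2°) = (0.996, -0.0906) and n = (−sin -5.2°, cos -5.2°) = (0.0906, 0.996). Q is at the origin and B lies 27.6 along u from Q, so B = 27.6·u = (27.5, -2.50). Tangency of A1 to both parallel lines with radius 4.4 puts Z and N at Q ± 4.4·n: Z = (0.399, 4.38), N = (-0.399, -4.38). Equal radii place P and R the same way about B: P = B + 4.4·n = (27.9, 1.88), R = B − 4.4·n = (27.1, -6.88). Then cos ∠RZN = ZR·ZN / (|ZR||ZN|), giving 72.3°.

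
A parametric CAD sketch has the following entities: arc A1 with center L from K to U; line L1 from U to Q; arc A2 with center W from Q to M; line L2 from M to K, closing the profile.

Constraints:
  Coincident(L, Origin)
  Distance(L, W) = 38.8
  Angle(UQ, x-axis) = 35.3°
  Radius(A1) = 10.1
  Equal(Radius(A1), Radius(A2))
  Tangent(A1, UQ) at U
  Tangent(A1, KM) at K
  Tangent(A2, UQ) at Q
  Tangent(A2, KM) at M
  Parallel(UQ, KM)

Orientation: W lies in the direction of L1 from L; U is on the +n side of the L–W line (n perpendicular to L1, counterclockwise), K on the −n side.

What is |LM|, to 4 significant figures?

40.09

The slot axis is L1's direction at 35.3°, so u = (cos 35.3°, sin 35.3°) = (0.8161, 0.5779) and n = (−sin 35.3°, cos 35.3°) = (-0.5779, 0.8161). L is at the origin and W lies 38.8 along u from L, so W = 38.8·u = (31.67, 22.42). Tangency of A1 to both parallel lines with radius 10.1 puts U and K at L ± 10.1·n: U = (-5.836, 8.243), K = (5.836, -8.243). Equal radii place Q and M the same way about W: Q = W + 10.1·n = (25.83, 30.66), M = W − 10.1·n = (37.50, 14.18). Then |LM| = |M − L| = 40.09.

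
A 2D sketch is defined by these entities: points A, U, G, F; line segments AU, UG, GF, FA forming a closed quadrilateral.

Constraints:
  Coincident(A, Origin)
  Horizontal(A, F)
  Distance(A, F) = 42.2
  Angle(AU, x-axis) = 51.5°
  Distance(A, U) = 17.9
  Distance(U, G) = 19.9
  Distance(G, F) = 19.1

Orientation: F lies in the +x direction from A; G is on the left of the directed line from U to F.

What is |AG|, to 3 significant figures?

34.6

Checks: |UG| = 19.90 ✓; |GF| = 19.10 ✓.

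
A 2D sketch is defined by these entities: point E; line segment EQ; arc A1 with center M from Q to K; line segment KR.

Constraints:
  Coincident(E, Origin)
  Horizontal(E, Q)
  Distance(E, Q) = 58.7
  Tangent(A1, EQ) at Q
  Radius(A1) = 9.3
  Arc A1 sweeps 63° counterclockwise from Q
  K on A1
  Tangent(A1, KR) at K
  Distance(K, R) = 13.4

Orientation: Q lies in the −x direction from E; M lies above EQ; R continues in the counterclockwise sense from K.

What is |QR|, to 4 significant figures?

22.27

On A1, Q sits at bearing -90° from M; a 63° counterclockwise sweep puts K at bearing -27°, so K = M + 9.3·(cos -27°, sin -27°) = (-50.41, 5.078). A1 meets KR tangentially, so MK is at right angles to KR, so KR runs along (−sin -27°, cos -27°); with |KR| = 13.4, R = (-44.33, 17.02). Then |QR| = |R − Q| = 22.27.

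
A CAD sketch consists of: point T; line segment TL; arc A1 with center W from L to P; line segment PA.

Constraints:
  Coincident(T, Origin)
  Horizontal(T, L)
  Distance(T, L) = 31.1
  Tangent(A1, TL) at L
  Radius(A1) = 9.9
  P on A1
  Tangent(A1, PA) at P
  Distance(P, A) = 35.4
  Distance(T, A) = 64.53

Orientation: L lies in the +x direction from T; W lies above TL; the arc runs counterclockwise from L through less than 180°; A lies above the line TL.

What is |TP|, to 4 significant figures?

41.43

Checks: ∠(WL, LT) = 90.00° ✓; |WL| = 9.900 ✓; |WP| = 9.900 ✓; ∠(WP, PA) = 90.00° ✓; |PA| = 35.40 ✓; |TA| = 64.53 ✓.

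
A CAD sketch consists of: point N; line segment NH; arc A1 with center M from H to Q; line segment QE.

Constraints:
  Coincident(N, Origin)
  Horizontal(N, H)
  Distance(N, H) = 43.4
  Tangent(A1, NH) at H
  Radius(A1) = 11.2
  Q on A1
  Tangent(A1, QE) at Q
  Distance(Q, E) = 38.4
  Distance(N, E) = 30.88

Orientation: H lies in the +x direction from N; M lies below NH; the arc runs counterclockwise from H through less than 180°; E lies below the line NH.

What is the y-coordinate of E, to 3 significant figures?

-29.8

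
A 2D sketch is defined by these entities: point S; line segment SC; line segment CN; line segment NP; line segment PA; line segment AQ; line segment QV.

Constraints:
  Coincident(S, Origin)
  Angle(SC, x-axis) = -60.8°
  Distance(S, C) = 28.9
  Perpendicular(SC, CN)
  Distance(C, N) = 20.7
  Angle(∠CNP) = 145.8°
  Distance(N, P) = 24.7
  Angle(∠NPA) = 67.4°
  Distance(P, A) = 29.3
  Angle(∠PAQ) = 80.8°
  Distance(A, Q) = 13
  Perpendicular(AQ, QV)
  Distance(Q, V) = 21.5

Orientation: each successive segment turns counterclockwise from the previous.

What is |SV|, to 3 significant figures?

36.6

S is at the origin; SC runs at -60.8° with length 28.9, so C = (14.1, -25.2). SC ⟂ CN, so CN runs at 29.2°; with |CN| = 20.7, N = (32.2, -15.1). ∠CNP = 145.8° gives NP at 63.4° from the x-axis; with |NP| = 24.7, P = (43.2, 6.96). ∠NPA = 67.4° gives PA at 176° from the x-axis; with |PA| = 29.3, A = (14.0, 9.00). ∠PAQ = 80.8° gives AQ at -84.8° from the x-axis; with |AQ| = 13.0, Q = (15.2, -3.95). AQ ⟂ QV, so QV runs at 5.20°; with |QV| = 21.5, V = (36.6, -2.00). Then |SV| = |V − S| = 36.6.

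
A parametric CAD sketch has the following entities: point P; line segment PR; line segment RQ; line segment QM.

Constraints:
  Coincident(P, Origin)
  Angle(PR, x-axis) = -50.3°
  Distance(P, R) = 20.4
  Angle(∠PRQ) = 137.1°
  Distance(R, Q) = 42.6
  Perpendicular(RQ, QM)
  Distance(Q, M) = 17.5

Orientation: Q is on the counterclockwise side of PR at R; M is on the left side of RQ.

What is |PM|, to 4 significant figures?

57.66

P is at the origin; PR runs at -50.3° with length 20.4, so R = 20.4·(cos -50.3°, sin -50.3°) = (13.03, -15.70). ∠PRQ = 137.1°, so RQ runs at -50.3° + (180° − 137.1°) = -7.400° from the x-axis; with |RQ| = 42.6, Q = R + 42.6·(cos -7.400°, sin -7.400°) = (55.28, -21.18). RQ ⟂ QM; with |QM| = 17.5 on the left of RQ, M = Q + 17.5·(0.1288, 0.9917) = (57.53, -3.828). Then |PM| = |M − P| = 57.66.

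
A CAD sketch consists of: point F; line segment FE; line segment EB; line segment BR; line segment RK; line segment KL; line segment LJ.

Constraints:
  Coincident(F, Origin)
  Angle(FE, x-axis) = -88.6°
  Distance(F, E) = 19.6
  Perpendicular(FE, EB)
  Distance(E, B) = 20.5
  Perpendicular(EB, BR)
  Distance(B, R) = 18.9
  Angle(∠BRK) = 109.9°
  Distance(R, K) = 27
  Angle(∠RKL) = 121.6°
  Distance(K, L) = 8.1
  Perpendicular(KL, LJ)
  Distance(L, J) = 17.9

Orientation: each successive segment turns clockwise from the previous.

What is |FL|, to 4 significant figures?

11.74

∠BRK = 109.9° gives RK at 21.30° from the x-axis; with |RK| = 27.0, K = (4.679, 8.607). ∠RKL = 121.6° gives KL at -37.10° from the x-axis; with |KL| = 8.1, L = (11.14, 3.721). Then |FL| = |L − F| = 11.74.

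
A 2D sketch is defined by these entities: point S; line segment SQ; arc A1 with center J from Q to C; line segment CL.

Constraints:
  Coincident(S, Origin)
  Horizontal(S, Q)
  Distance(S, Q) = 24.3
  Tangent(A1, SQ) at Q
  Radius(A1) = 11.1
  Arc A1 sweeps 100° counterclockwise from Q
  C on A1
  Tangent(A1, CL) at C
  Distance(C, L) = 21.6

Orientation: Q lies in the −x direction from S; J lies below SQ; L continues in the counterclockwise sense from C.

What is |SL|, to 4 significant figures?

46.56

S is at the origin; S and Q share the same y with |SQ| = 24.3 and Q on the −x side, so Q = (-24.30, 0.000). The tangent condition forces JQ to be normal to SQ, so J = Q + (0, -11.1) = (-24.30, -11.10). On A1, Q sits at bearing 90° from J; a 100° counterclockwise sweep puts C at bearing 190°, so C = J + 11.1·(cos 190°, sin 190°) = (-35.23, -13.03). Tangency of A1 to CL means the radius JC is perpendicular to CL, so CL runs along (−sin 190°, cos 190°); with |CL| = 21.6, L = (-31.48, -34.30). Then |SL| = |L − S| = 46.56.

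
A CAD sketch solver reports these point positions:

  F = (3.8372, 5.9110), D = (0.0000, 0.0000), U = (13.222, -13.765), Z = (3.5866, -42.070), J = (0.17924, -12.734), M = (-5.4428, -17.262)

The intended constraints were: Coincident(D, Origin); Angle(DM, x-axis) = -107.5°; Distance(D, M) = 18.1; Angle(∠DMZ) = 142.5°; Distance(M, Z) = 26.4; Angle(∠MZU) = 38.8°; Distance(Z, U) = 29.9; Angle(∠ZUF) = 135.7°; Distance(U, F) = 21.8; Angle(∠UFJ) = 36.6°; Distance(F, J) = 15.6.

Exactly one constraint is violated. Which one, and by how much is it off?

Distance(F, J) = 15.6 — off by 3.40.

D = (0.00, 0.00) ✓; DM at -107.5° ✓; |DM| = 18.10 ✓; ∠DMZ = 142.5° ✓; |MZ| = 26.40 ✓; ∠MZU = 38.80° ✓; |ZU| = 29.90 ✓; ∠ZUF = 135.7° ✓; |UF| = 21.80 ✓; ∠UFJ = 36.60° ✓; |FJ| = 19.00 ✗.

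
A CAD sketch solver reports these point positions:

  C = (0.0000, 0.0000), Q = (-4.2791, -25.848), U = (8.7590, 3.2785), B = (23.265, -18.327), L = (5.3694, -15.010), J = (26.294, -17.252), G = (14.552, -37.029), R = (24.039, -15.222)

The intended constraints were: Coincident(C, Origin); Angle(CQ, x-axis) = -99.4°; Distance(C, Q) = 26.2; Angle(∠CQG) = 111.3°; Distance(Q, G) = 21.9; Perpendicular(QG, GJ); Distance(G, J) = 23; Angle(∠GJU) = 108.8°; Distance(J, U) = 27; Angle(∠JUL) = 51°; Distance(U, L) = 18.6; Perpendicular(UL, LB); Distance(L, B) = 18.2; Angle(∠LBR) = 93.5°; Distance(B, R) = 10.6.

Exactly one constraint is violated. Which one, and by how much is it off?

Distance(B, R) = 10.6 — off by 7.40.

C = (0.00, 0.00) ✓; CQ at -99.40° ✓; |CQ| = 26.20 ✓; ∠CQG = 111.3° ✓; |QG| = 21.90 ✓; ∠(QG, GJ) = 90.00° ✓; |GJ| = 23.00 ✓; ∠GJU = 108.8° ✓; |JU| = 27.00 ✓; ∠JUL = 51.00° ✓; |UL| = 18.60 ✓; ∠(UL, LB) = 90.00° ✓; |LB| = 18.20 ✓; ∠LBR = 93.50° ✓; |BR| = 3.200 ✗.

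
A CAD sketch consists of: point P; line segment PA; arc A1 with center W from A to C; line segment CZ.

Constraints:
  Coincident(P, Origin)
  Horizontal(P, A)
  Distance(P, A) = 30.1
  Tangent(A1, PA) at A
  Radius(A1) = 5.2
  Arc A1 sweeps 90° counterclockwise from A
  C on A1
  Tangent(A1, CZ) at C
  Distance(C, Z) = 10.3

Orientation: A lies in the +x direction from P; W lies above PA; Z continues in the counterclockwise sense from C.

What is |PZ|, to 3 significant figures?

38.6

P is at the origin; P and A share the same y with |PA| = 30.1 and A on the +x side, so A = (30.1, 0.00). A1 meets PA tangentially, so WA is at right angles to PA, so W = A + (0, 5.2) = (30.1, 5.20). On A1, A sits at bearing -90° from W; a 90° counterclockwise sweep puts C at bearing 0°, so C = W + 5.2·(cos 0°, sin 0°) = (35.3, 5.20). The tangent condition forces WC to be normal to CZ, so CZ runs along (−sin 0°, cos 0°); with |CZ| = 10.3, Z = (35.3, 15.5). Then |PZ| = |Z − P| = 38.6.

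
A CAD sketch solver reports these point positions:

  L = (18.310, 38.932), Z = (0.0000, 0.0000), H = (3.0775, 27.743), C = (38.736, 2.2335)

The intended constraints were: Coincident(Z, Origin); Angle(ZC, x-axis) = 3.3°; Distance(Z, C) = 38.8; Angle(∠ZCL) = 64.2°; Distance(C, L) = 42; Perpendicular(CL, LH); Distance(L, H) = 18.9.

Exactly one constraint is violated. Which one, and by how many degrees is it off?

Perpendicular(CL, LH) — off by 7.20°.

Z = (0.00, 0.00) ✓; ZC at 3.300° ✓; |ZC| = 38.80 ✓; ∠ZCL = 64.20° ✓; |CL| = 42.00 ✓; ∠(CL, LH) = 97.20° ✗; |LH| = 18.90 ✓.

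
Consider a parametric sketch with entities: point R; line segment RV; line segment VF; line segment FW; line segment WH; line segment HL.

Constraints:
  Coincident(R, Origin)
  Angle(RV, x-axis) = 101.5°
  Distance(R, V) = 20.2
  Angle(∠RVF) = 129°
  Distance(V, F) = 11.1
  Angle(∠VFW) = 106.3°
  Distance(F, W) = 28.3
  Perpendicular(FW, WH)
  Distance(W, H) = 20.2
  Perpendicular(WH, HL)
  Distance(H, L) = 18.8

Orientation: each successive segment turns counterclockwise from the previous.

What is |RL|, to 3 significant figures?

7.15

R is at the origin; RV runs at 101.5° with length 20.2, so V = (-4.03, 19.8). ∠RVF = 129.0° gives VF at 152° from the x-axis; with |VF| = 11.1, F = (-13.9, 24.9). ∠VFW = 106.3° gives FW at -134° from the x-axis; with |FW| = 28.3, W = (-33.5, 4.49). The perpendicularity gives WH at right angles to FW, so WH runs at -43.8°; with |WH| = 20.2, H = (-18.9, -9.49). The perpendicularity gives HL at right angles to WH, so HL runs at 46.2°; with |HL| = 18.8, L = (-5.87, 4.08). Then |RL| = |L − R| = 7.15.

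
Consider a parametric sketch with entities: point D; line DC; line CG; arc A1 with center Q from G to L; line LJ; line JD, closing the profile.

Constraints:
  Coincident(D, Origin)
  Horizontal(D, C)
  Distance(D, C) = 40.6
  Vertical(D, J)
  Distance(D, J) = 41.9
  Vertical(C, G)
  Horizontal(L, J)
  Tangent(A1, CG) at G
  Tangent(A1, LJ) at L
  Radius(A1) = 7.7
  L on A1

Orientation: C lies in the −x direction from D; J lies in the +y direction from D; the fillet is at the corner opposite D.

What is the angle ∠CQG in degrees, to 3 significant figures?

77.3°

D is at the origin; DC is horizontal with |DC| = 40.6 and C on the −x side, so C = (-40.6, 0.00). DJ is vertical with |DJ| = 41.9 and J on the +y side, so J = (0.00, 41.9). The virtual corner opposite D is at (-40.6, 41.9). Tangency of A1 to CG means the radius QG is perpendicular to CG and tangency of A1 to LJ means the radius QL is perpendicular to LJ, with radius 7.7, so the center Q sits 7.7 in from both sides at Q = (-32.9, 34.2). That places the tangent points at G = (-40.6, 34.2) on CG and L = (-32.9, 41.9) on LJ. Then cos ∠CQG = QC·QG / (|QC||QG|), giving 77.3°.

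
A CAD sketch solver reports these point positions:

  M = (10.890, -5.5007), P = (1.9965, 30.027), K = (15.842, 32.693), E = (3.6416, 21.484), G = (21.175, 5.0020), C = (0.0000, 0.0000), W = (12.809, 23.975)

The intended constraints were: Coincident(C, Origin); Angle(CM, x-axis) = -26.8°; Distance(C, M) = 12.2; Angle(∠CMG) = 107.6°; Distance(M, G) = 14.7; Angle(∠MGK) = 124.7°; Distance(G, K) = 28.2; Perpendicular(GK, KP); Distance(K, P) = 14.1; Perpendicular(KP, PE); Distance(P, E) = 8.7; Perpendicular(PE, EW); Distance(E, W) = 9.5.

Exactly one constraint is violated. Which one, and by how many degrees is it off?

Perpendicular(PE, EW) — off by 4.30°.

C = (0.00, 0.00) ✓; CM at -26.80° ✓; |CM| = 12.20 ✓; ∠CMG = 107.6° ✓; |MG| = 14.70 ✓; ∠MGK = 124.7° ✓; |GK| = 28.20 ✓; ∠(GK, KP) = 90.00° ✓; |KP| = 14.10 ✓; ∠(KP, PE) = 90.00° ✓; |PE| = 8.700 ✓; ∠(PE, EW) = 94.30° ✗; |EW| = 9.500 ✓.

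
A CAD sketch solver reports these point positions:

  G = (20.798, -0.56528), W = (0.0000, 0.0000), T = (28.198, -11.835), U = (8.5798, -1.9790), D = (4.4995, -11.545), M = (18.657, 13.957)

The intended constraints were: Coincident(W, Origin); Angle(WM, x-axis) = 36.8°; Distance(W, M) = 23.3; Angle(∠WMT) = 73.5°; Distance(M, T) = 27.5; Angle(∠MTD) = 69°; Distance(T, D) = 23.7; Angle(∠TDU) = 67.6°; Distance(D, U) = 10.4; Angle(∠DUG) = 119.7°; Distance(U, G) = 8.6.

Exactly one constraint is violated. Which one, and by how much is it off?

Distance(U, G) = 8.6 — off by 3.70.

W = (0.00, 0.00) ✓; WM at 36.80° ✓; |WM| = 23.30 ✓; ∠WMT = 73.50° ✓; |MT| = 27.50 ✓; ∠MTD = 69.00° ✓; |TD| = 23.70 ✓; ∠TDU = 67.60° ✓; |DU| = 10.40 ✓; ∠DUG = 119.7° ✓; |UG| = 12.30 ✗.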